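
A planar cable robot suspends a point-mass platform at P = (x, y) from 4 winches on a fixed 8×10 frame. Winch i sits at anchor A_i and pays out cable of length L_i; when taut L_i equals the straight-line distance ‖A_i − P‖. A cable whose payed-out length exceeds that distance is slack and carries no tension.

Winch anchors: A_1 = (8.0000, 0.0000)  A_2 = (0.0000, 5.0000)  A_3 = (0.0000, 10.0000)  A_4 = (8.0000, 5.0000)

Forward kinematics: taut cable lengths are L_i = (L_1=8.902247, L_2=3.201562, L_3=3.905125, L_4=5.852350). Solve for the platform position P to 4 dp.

(2.5000, 7.0000)

circle eqns → linear via eq_j − eq_1; set q_j = A_j·A_j − L_j²
q_1 = 64.0000+0.0000−79.2500 = -15.2500
16.0000·x − 10.0000·y = q_1−q_2 = -30.0000
16.0000·x − 20.0000·y = q_1−q_3 = -100.0000
0.0000·x − 10.0000·y = q_1−q_4 = -70.0000
solve first two rows → x=2.5000, y=7.0000
check cable 4: ‖A_4−P‖² = 34.2500 ≈ L_4² = 34.2500 ✓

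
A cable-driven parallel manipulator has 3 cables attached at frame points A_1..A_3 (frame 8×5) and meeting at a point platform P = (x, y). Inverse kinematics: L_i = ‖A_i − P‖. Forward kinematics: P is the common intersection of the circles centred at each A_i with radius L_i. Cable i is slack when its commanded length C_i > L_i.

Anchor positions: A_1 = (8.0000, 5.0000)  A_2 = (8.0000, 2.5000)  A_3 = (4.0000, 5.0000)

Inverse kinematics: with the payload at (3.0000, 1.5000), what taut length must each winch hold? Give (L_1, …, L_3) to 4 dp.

(6.1033, 5.0990, 3.6401)

L_1 = √((8.0000−3.0000)² + (5.0000−1.5000)²) = 6.1033
L_2 = √((8.0000−3.0000)² + (2.5000−1.5000)²) = 5.0990
L_3 = √((4.0000−3.0000)² + (5.0000−1.5000)²) = 3.6401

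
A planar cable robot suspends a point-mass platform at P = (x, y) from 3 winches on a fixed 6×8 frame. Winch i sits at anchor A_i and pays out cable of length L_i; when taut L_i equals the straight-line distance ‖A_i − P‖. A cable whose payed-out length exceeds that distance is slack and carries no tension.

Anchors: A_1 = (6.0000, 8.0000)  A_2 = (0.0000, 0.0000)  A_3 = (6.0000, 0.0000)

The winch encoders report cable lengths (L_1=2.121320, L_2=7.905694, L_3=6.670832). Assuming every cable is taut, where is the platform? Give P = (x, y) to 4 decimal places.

each cable: (A_i−P)·(A_i−P) = L_i²; let q_i = ‖A_i‖²−L_i²
q_1 = 36.0000+64.0000−4.5000 = 95.5000
row 1: 12.0000x + 16.0000y = 158.0000  (q_2=-62.5000)
row 2: 0.0000x + 16.0000y = 104.0000  (q_3=-8.5000)
Cramer on rows 1–2 → x = 4.5000, y = 6.5000

(4.5000, 6.5000)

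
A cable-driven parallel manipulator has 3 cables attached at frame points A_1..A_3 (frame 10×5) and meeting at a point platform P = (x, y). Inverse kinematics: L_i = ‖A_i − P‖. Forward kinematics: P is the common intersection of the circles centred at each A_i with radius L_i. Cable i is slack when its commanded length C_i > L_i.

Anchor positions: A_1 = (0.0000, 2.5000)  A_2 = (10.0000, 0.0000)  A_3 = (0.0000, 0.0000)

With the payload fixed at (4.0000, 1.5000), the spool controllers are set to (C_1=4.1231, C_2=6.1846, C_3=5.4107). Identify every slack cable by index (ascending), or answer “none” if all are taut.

3

cable 1: L_1 = ‖A_1−P‖ = 4.1231;  C_1 = 4.1231 → taut
cable 2: L_2 = ‖A_2−P‖ = 6.1847;  C_2 = 6.1846 → taut
cable 3: L_3 = ‖A_3−P‖ = 4.2720;  C_3 = 5.4107 → slack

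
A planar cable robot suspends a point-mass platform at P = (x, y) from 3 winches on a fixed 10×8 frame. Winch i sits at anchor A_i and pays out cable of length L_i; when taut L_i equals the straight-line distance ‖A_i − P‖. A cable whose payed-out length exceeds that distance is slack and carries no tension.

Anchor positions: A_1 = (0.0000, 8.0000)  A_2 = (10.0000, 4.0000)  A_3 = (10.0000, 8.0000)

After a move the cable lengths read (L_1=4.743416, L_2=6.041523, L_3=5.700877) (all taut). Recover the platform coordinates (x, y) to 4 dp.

expand ‖A_i−P‖²=L_i² and subtract eq 1 (q_i ≔ ‖A_i‖²−L_i²)
q_1 = 0.0000+64.0000−22.5000 = 41.5000
eq1−eq2 → [-20.0000  8.0000]·P = -38.0000
eq1−eq3 → [-20.0000  0.0000]·P = -90.0000
2×2 solve → P = (4.5000, 6.5000)

(4.5000, 6.5000)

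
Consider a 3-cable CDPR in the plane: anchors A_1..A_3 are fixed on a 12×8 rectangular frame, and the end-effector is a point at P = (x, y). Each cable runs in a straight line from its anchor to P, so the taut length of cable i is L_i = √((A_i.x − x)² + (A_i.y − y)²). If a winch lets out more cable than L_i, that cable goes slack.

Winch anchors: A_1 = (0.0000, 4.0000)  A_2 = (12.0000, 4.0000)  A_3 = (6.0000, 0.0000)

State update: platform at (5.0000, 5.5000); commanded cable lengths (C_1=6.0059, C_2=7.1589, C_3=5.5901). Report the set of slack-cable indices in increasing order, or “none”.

1

cable 1: √((-5.0000)²+(-1.5000)²)=5.2202, C_1=6.0059: slack
cable 2: √((7.0000)²+(-1.5000)²)=7.1589, C_2=7.1589: taut
cable 3: √((1.0000)²+(-5.5000)²)=5.5902, C_3=5.5901: taut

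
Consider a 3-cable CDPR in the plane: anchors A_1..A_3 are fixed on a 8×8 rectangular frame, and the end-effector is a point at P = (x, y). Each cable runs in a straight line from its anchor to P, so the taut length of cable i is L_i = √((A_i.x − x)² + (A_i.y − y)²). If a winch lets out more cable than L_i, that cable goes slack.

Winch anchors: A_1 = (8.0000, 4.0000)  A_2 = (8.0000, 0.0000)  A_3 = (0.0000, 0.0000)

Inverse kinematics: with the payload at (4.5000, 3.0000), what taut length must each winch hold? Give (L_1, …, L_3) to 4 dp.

cable 1: Δx=3.5000, Δy=1.0000; L_1 = √(Δx²+Δy²) = 3.6401
cable 2: Δx=3.5000, Δy=-3.0000; L_2 = √(Δx²+Δy²) = 4.6098
cable 3: Δx=-4.5000, Δy=-3.0000; L_3 = √(Δx²+Δy²) = 5.4083

(3.6401, 4.6098, 5.4083)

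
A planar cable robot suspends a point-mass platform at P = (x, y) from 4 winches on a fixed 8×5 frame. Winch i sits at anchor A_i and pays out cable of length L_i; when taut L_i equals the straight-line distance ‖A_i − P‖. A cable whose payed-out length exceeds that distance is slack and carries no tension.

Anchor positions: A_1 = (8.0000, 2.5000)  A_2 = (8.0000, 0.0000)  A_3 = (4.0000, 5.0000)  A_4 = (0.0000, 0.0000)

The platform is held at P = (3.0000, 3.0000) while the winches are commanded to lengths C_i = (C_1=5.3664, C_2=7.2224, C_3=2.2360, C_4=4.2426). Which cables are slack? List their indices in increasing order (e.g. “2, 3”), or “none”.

cable 1: √((5.0000)²+(-0.5000)²)=5.0249, C_1=5.3664: slack
cable 2: √((5.0000)²+(-3.0000)²)=5.8310, C_2=7.2224: slack
cable 3: √((1.0000)²+(2.0000)²)=2.2361, C_3=2.2360: taut
cable 4: √((-3.0000)²+(-3.0000)²)=4.2426, C_4=4.2426: taut

1, 2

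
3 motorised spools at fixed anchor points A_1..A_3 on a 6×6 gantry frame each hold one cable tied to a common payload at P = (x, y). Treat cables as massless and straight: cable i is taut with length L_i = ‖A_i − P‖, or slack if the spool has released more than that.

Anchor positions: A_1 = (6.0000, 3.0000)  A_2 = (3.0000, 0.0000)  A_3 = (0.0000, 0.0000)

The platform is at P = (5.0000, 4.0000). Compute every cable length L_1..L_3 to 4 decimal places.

(1.4142, 4.4721, 6.4031)

cable 1: Δx=1.0000, Δy=-1.0000; L_1 = √(Δx²+Δy²) = 1.4142
cable 2: Δx=-2.0000, Δy=-4.0000; L_2 = √(Δx²+Δy²) = 4.4721
cable 3: Δx=-5.0000, Δy=-4.0000; L_3 = √(Δx²+Δy²) = 6.4031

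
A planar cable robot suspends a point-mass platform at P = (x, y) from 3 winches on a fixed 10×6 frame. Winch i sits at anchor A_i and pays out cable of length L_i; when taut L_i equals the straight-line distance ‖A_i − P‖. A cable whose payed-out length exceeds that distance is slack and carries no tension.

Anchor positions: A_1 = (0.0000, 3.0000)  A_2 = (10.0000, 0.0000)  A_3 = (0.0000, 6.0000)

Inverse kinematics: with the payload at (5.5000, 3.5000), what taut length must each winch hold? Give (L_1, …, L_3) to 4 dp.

(5.5227, 5.7009, 6.0415)

L_1: Δ = A_1−P = (-5.5000, -0.5000) → ‖Δ‖ = √30.5000 = 5.5227
L_2: Δ = A_2−P = (4.5000, -3.5000) → ‖Δ‖ = √32.5000 = 5.7009
L_3: Δ = A_3−P = (-5.5000, 2.5000) → ‖Δ‖ = √36.5000 = 6.0415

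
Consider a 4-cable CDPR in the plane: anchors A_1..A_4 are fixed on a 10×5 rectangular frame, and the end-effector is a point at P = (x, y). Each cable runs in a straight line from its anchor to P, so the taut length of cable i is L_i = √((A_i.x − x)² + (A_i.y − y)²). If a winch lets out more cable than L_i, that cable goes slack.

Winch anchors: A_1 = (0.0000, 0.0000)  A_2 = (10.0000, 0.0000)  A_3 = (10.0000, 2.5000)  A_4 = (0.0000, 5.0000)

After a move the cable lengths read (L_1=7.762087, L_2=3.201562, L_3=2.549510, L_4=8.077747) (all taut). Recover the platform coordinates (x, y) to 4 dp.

expand ‖A_i−P‖²=L_i² and subtract eq 1 (c_i ≔ ‖A_i‖²−L_i²)
c_1 = 0.0000+0.0000−60.2500 = -60.2500
eq1−eq2 → [-20.0000  0.0000]·P = -150.0000
eq1−eq3 → [-20.0000  -5.0000]·P = -160.0000
eq1−eq4 → [0.0000  -10.0000]·P = -20.0000
2×2 solve → P = (7.5000, 2.0000)
check cable 4: ‖A_4−P‖² = 65.2500 ≈ L_4² = 65.2500 ✓

(7.5000, 2.0000)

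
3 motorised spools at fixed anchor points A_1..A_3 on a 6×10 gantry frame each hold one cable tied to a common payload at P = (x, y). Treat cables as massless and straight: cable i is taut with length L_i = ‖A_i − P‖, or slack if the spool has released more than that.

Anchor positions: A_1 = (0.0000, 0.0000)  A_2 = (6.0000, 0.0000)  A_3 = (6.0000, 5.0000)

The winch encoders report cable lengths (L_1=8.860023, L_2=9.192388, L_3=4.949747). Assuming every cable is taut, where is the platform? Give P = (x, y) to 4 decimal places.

circle eqns → linear via eq_j − eq_1; set c_j = A_j·A_j − L_j²
c_1 = 0.0000+0.0000−78.5000 = -78.5000
-12.0000·x + 0.0000·y = c_1−c_2 = -30.0000
-12.0000·x − 10.0000·y = c_1−c_3 = -115.0000
solve first two rows → x=2.5000, y=8.5000

(2.5000, 8.5000)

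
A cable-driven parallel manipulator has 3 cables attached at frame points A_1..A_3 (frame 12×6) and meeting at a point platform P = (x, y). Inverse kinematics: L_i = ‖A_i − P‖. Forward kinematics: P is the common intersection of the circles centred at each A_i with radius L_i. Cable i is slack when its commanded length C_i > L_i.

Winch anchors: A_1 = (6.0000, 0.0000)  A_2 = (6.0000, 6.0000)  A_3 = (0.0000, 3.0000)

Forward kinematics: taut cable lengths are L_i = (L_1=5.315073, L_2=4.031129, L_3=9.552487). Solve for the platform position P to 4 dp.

(9.5000, 4.0000)

each cable: (A_i−P)·(A_i−P) = L_i²; let k_i = ‖A_i‖²−L_i²
k_1 = 36.0000+0.0000−28.2500 = 7.7500
row 1: 0.0000x − 12.0000y = -48.0000  (k_2=55.7500)
row 2: 12.0000x − 6.0000y = 90.0000  (k_3=-82.2500)
Cramer on rows 1–2 → x = 9.5000, y = 4.0000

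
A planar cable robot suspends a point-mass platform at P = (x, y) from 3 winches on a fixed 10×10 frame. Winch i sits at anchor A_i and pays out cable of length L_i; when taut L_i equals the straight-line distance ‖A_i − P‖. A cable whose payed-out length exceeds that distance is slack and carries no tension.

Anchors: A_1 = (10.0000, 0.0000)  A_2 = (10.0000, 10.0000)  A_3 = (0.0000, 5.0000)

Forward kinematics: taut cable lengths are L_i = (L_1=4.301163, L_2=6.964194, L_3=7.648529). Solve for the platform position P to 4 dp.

expand ‖A_i−P‖²=L_i² and subtract eq 1 (k_i ≔ ‖A_i‖²−L_i²)
k_1 = 100.0000+0.0000−18.5000 = 81.5000
eq1−eq2 → [0.0000  -20.0000]·P = -70.0000
eq1−eq3 → [20.0000  -10.0000]·P = 115.0000
2×2 solve → P = (7.5000, 3.5000)

(7.5000, 3.5000)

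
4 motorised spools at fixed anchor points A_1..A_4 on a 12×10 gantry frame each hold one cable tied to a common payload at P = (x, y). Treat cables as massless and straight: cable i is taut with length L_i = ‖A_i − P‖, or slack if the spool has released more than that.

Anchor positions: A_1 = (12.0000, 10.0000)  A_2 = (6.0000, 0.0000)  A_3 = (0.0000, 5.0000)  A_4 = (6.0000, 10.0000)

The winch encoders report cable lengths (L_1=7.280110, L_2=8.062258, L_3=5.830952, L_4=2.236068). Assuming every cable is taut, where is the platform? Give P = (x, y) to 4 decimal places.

expand ‖A_i−P‖²=L_i² and subtract eq 1 (q_i ≔ ‖A_i‖²−L_i²)
q_1 = 144.0000+100.0000−53.0000 = 191.0000
eq1−eq2 → [12.0000  20.0000]·P = 220.0000
eq1−eq3 → [24.0000  10.0000]·P = 200.0000
eq1−eq4 → [12.0000  0.0000]·P = 60.0000
2×2 solve → P = (5.0000, 8.0000)
check cable 4: ‖A_4−P‖² = 5.0000 ≈ L_4² = 5.0000 ✓

(5.0000, 8.0000)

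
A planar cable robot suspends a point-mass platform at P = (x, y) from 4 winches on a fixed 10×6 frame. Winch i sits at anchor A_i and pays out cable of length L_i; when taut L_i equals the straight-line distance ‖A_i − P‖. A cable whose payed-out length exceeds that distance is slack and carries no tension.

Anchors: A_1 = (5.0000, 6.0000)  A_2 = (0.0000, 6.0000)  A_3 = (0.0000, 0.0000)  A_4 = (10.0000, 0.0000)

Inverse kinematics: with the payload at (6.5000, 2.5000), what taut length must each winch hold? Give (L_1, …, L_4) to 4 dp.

cable 1: Δx=-1.5000, Δy=3.5000; L_1 = √(Δx²+Δy²) = 3.8079
cable 2: Δx=-6.5000, Δy=3.5000; L_2 = √(Δx²+Δy²) = 7.3824
cable 3: Δx=-6.5000, Δy=-2.5000; L_3 = √(Δx²+Δy²) = 6.9642
cable 4: Δx=3.5000, Δy=-2.5000; L_4 = √(Δx²+Δy²) = 4.3012

(3.8079, 7.3824, 6.9642, 4.3012)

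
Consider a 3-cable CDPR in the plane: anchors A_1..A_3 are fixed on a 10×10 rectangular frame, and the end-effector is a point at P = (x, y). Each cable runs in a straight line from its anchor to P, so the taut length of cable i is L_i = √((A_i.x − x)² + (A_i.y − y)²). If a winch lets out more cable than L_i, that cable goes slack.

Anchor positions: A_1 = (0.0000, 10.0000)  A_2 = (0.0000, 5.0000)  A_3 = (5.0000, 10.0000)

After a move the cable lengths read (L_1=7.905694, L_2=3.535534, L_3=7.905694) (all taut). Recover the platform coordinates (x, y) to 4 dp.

(2.5000, 2.5000)

each cable: (A_i−P)·(A_i−P) = L_i²; let c_i = ‖A_i‖²−L_i²
c_1 = 0.0000+100.0000−62.5000 = 37.5000
row 1: 0.0000x + 10.0000y = 25.0000  (c_2=12.5000)
row 2: -10.0000x + 0.0000y = -25.0000  (c_3=62.5000)
Cramer on rows 1–2 → x = 2.5000, y = 2.5000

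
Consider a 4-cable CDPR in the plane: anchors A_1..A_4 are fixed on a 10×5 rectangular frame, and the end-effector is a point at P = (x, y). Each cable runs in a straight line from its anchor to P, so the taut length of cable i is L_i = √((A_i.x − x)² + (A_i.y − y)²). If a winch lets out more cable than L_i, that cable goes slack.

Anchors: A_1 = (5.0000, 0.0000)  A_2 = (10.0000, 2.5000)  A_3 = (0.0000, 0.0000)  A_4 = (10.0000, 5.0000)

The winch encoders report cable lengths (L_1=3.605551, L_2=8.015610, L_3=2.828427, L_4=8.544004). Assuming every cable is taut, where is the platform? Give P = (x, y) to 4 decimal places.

circle eqns → linear via eq_j − eq_1; set k_j = A_j·A_j − L_j²
k_1 = 25.0000+0.0000−13.0000 = 12.0000
-10.0000·x − 5.0000·y = k_1−k_2 = -30.0000
10.0000·x + 0.0000·y = k_1−k_3 = 20.0000
-10.0000·x − 10.0000·y = k_1−k_4 = -40.0000
solve first two rows → x=2.0000, y=2.0000
check cable 4: ‖A_4−P‖² = 73.0000 ≈ L_4² = 73.0000 ✓

(2.0000, 2.0000)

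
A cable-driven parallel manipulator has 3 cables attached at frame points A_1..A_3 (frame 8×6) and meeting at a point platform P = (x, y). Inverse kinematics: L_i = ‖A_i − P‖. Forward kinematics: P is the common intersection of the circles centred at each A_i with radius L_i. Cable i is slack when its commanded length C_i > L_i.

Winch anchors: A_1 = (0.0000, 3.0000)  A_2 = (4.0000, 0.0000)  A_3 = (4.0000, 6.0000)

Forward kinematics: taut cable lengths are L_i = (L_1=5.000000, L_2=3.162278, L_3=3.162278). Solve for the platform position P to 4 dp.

each cable: (A_i−P)·(A_i−P) = L_i²; let c_i = ‖A_i‖²−L_i²
c_1 = 0.0000+9.0000−25.0000 = -16.0000
row 1: -8.0000x + 6.0000y = -22.0000  (c_2=6.0000)
row 2: -8.0000x − 6.0000y = -58.0000  (c_3=42.0000)
Cramer on rows 1–2 → x = 5.0000, y = 3.0000

(5.0000, 3.0000)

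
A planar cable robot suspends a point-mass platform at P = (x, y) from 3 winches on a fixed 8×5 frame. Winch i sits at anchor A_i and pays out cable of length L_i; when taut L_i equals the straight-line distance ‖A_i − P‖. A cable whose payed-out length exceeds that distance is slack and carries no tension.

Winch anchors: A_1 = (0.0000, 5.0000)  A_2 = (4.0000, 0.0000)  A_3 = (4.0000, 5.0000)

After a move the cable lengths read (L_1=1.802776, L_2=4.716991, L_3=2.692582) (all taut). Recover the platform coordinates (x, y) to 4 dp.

(1.5000, 4.0000)

circle eqns → linear via eq_j − eq_1; set k_j = A_j·A_j − L_j²
k_1 = 0.0000+25.0000−3.2500 = 21.7500
-8.0000·x + 10.0000·y = k_1−k_2 = 28.0000
-8.0000·x + 0.0000·y = k_1−k_3 = -12.0000
solve first two rows → x=1.5000, y=4.0000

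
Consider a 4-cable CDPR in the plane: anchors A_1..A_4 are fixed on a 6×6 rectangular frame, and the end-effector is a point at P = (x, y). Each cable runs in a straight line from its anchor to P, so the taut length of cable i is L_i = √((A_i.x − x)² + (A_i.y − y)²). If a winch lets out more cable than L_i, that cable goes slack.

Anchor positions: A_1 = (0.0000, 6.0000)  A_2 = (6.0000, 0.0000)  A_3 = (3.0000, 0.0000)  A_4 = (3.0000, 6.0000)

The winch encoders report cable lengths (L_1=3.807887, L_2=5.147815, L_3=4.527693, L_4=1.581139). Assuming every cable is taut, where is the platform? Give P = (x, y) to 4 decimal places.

each cable: (A_i−P)·(A_i−P) = L_i²; let k_i = ‖A_i‖²−L_i²
k_1 = 0.0000+36.0000−14.5000 = 21.5000
row 1: -12.0000x + 12.0000y = 12.0000  (k_2=9.5000)
row 2: -6.0000x + 12.0000y = 33.0000  (k_3=-11.5000)
row 3: -6.0000x + 0.0000y = -21.0000  (k_4=42.5000)
Cramer on rows 1–2 → x = 3.5000, y = 4.5000
check cable 4: ‖A_4−P‖² = 2.5000 ≈ L_4² = 2.5000 ✓

(3.5000, 4.5000)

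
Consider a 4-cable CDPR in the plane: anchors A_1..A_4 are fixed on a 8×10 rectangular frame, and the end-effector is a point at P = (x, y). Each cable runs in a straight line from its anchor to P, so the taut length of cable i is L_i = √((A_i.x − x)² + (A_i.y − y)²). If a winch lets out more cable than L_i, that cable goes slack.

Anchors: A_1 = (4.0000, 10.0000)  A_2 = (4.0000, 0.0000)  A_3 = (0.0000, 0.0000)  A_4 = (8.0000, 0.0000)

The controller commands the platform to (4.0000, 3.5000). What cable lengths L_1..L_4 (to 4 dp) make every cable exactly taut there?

cable 1: Δx=0.0000, Δy=6.5000; L_1 = √(Δx²+Δy²) = 6.5000
cable 2: Δx=0.0000, Δy=-3.5000; L_2 = √(Δx²+Δy²) = 3.5000
cable 3: Δx=-4.0000, Δy=-3.5000; L_3 = √(Δx²+Δy²) = 5.3151
cable 4: Δx=4.0000, Δy=-3.5000; L_4 = √(Δx²+Δy²) = 5.3151

(6.5000, 3.5000, 5.3151, 5.3151)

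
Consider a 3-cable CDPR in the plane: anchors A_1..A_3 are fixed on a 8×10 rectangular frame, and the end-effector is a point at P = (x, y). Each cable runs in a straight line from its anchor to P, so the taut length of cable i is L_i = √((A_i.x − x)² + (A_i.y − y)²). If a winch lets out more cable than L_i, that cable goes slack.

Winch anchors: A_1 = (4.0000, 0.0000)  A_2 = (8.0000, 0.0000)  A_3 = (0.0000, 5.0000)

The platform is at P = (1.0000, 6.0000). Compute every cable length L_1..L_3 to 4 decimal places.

(6.7082, 9.2195, 1.4142)

cable 1: Δx=3.0000, Δy=-6.0000; L_1 = √(Δx²+Δy²) = 6.7082
cable 2: Δx=7.0000, Δy=-6.0000; L_2 = √(Δx²+Δy²) = 9.2195
cable 3: Δx=-1.0000, Δy=-1.0000; L_3 = √(Δx²+Δy²) = 1.4142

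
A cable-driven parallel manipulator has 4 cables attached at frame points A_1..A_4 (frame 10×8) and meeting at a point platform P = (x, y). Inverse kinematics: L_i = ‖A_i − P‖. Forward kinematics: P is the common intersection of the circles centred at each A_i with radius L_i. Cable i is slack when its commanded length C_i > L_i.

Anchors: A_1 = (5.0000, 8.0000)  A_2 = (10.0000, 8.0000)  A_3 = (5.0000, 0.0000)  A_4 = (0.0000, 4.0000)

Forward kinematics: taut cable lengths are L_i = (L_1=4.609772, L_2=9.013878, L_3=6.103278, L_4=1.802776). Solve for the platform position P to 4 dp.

(1.5000, 5.0000)

expand ‖A_i−P‖²=L_i² and subtract eq 1 (c_i ≔ ‖A_i‖²−L_i²)
c_1 = 25.0000+64.0000−21.2500 = 67.7500
eq1−eq2 → [-10.0000  0.0000]·P = -15.0000
eq1−eq3 → [0.0000  16.0000]·P = 80.0000
eq1−eq4 → [10.0000  8.0000]·P = 55.0000
2×2 solve → P = (1.5000, 5.0000)
check cable 4: ‖A_4−P‖² = 3.2500 ≈ L_4² = 3.2500 ✓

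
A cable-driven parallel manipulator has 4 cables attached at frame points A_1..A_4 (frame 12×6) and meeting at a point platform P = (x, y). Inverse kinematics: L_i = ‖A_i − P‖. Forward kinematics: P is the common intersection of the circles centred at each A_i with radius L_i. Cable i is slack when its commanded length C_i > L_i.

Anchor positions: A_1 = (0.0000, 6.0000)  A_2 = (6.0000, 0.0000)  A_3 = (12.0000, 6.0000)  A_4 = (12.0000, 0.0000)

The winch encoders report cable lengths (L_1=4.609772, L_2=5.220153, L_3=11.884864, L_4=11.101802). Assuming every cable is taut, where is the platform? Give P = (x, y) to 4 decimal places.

(1.0000, 1.5000)

circle eqns → linear via eq_j − eq_1; set q_j = A_j·A_j − L_j²
q_1 = 0.0000+36.0000−21.2500 = 14.7500
-12.0000·x + 12.0000·y = q_1−q_2 = 6.0000
-24.0000·x + 0.0000·y = q_1−q_3 = -24.0000
-24.0000·x + 12.0000·y = q_1−q_4 = -6.0000
solve first two rows → x=1.0000, y=1.5000
check cable 4: ‖A_4−P‖² = 123.2500 ≈ L_4² = 123.2500 ✓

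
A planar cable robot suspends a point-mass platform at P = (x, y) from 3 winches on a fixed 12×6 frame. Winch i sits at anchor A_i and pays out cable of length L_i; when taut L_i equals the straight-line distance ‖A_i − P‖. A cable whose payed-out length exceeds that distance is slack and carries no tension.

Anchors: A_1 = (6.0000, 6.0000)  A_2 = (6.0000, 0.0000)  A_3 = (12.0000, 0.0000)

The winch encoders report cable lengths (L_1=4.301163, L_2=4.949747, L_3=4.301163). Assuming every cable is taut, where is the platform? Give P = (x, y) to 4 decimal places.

circle eqns → linear via eq_j − eq_1; set c_j = A_j·A_j − L_j²
c_1 = 36.0000+36.0000−18.5000 = 53.5000
0.0000·x + 12.0000·y = c_1−c_2 = 42.0000
-12.0000·x + 12.0000·y = c_1−c_3 = -72.0000
solve first two rows → x=9.5000, y=3.5000

(9.5000, 3.5000)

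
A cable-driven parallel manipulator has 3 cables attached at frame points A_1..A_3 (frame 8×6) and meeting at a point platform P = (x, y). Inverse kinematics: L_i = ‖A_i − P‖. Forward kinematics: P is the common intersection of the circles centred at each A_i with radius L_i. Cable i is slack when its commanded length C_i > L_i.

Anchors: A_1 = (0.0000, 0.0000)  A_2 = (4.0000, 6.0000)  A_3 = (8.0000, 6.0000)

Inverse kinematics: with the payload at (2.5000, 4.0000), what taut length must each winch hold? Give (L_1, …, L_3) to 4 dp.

(4.7170, 2.5000, 5.8523)

cable 1: Δx=-2.5000, Δy=-4.0000; L_1 = √(Δx²+Δy²) = 4.7170
cable 2: Δx=1.5000, Δy=2.0000; L_2 = √(Δx²+Δy²) = 2.5000
cable 3: Δx=5.5000, Δy=2.0000; L_3 = √(Δx²+Δy²) = 5.8523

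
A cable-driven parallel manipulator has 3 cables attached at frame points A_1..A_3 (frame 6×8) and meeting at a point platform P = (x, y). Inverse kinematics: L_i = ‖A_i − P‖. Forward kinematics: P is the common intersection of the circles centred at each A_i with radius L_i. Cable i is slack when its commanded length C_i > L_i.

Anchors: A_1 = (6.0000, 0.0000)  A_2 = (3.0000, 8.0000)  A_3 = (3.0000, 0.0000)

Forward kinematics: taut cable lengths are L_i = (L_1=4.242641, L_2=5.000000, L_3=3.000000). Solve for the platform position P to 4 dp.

(3.0000, 3.0000)

expand ‖A_i−P‖²=L_i² and subtract eq 1 (q_i ≔ ‖A_i‖²−L_i²)
q_1 = 36.0000+0.0000−18.0000 = 18.0000
eq1−eq2 → [6.0000  -16.0000]·P = -30.0000
eq1−eq3 → [6.0000  0.0000]·P = 18.0000
2×2 solve → P = (3.0000, 3.0000)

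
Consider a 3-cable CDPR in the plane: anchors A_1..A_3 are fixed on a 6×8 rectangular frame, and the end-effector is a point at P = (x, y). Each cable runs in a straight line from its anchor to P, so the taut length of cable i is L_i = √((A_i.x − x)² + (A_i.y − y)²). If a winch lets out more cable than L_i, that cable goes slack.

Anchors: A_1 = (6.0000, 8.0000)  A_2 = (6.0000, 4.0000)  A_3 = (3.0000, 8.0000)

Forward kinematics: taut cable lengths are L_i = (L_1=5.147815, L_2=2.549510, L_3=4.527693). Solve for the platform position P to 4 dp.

(3.5000, 3.5000)

each cable: (A_i−P)·(A_i−P) = L_i²; let c_i = ‖A_i‖²−L_i²
c_1 = 36.0000+64.0000−26.5000 = 73.5000
row 1: 0.0000x + 8.0000y = 28.0000  (c_2=45.5000)
row 2: 6.0000x + 0.0000y = 21.0000  (c_3=52.5000)
Cramer on rows 1–2 → x = 3.5000, y = 3.5000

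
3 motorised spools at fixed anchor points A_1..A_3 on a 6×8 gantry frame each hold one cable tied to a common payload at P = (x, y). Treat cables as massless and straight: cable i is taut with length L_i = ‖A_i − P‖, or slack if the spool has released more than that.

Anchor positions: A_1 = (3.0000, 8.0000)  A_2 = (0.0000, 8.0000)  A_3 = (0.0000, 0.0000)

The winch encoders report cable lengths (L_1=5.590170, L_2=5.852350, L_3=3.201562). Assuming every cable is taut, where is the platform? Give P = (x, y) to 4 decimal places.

(2.0000, 2.5000)

circle eqns → linear via eq_j − eq_1; set q_j = A_j·A_j − L_j²
q_1 = 9.0000+64.0000−31.2500 = 41.7500
6.0000·x + 0.0000·y = q_1−q_2 = 12.0000
6.0000·x + 16.0000·y = q_1−q_3 = 52.0000
solve first two rows → x=2.0000, y=2.5000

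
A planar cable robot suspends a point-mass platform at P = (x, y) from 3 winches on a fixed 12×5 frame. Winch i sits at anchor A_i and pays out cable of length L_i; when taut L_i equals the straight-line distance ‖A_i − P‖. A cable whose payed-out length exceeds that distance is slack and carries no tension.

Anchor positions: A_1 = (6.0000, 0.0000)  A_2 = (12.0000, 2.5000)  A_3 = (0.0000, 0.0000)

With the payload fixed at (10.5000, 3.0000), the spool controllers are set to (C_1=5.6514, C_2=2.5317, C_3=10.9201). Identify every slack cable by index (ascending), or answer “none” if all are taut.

1, 2

cable 1: L_1 = ‖A_1−P‖ = 5.4083;  C_1 = 5.6514 → slack
cable 2: L_2 = ‖A_2−P‖ = 1.5811;  C_2 = 2.5317 → slack
cable 3: L_3 = ‖A_3−P‖ = 10.9202;  C_3 = 10.9201 → taut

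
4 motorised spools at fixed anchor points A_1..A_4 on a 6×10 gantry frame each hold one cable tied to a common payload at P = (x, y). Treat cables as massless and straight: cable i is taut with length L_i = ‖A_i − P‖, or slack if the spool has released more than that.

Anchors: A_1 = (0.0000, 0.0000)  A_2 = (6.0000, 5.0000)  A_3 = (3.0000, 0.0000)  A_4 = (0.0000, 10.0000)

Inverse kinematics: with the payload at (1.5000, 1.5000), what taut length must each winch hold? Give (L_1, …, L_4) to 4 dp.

L_1: Δ = A_1−P = (-1.5000, -1.5000) → ‖Δ‖ = √4.5000 = 2.1213
L_2: Δ = A_2−P = (4.5000, 3.5000) → ‖Δ‖ = √32.5000 = 5.7009
L_3: Δ = A_3−P = (1.5000, -1.5000) → ‖Δ‖ = √4.5000 = 2.1213
L_4: Δ = A_4−P = (-1.5000, 8.5000) → ‖Δ‖ = √74.5000 = 8.6313

(2.1213, 5.7009, 2.1213, 8.6313)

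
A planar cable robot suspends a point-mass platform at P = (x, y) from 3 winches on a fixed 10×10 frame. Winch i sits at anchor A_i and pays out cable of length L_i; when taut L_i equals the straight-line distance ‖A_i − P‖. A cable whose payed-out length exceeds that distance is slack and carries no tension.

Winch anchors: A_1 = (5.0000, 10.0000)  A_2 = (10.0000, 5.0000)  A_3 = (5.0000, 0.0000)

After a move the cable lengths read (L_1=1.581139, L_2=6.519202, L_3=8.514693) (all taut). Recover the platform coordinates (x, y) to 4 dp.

each cable: (A_i−P)·(A_i−P) = L_i²; let c_i = ‖A_i‖²−L_i²
c_1 = 25.0000+100.0000−2.5000 = 122.5000
row 1: -10.0000x + 10.0000y = 40.0000  (c_2=82.5000)
row 2: 0.0000x + 20.0000y = 170.0000  (c_3=-47.5000)
Cramer on rows 1–2 → x = 4.5000, y = 8.5000

(4.5000, 8.5000)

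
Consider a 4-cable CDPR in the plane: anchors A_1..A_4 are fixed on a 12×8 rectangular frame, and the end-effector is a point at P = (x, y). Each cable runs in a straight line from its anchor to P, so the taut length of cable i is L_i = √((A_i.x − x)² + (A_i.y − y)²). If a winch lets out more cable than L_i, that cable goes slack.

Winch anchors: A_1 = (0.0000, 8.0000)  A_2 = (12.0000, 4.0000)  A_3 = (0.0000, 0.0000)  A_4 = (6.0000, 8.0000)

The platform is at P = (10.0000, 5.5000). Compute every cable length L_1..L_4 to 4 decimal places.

(10.3078, 2.5000, 11.4127, 4.7170)

L_1 = √((0.0000−10.0000)² + (8.0000−5.5000)²) = 10.3078
L_2 = √((12.0000−10.0000)² + (4.0000−5.5000)²) = 2.5000
L_3 = √((0.0000−10.0000)² + (0.0000−5.5000)²) = 11.4127
L_4 = √((6.0000−10.0000)² + (8.0000−5.5000)²) = 4.7170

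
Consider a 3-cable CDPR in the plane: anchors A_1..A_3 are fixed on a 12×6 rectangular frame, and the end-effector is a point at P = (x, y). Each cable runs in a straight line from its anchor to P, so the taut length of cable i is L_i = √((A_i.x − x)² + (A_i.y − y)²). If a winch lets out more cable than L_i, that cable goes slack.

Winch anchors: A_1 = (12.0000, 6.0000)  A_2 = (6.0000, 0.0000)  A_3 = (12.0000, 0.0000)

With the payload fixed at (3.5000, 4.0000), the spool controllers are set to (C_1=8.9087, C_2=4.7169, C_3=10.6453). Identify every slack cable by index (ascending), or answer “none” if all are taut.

1, 3

cable 1: √((8.5000)²+(2.0000)²)=8.7321, C_1=8.9087: slack
cable 2: √((2.5000)²+(-4.0000)²)=4.7170, C_2=4.7169: taut
cable 3: √((8.5000)²+(-4.0000)²)=9.3941, C_3=10.6453: slack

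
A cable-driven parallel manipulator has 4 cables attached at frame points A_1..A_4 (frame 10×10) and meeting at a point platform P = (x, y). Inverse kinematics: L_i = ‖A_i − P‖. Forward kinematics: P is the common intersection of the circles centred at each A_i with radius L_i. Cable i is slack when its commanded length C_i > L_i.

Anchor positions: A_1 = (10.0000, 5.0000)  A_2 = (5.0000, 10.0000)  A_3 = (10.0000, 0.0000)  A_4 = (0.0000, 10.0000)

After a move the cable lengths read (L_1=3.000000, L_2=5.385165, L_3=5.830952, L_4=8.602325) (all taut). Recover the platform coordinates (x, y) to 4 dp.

(7.0000, 5.0000)

each cable: (A_i−P)·(A_i−P) = L_i²; let c_i = ‖A_i‖²−L_i²
c_1 = 100.0000+25.0000−9.0000 = 116.0000
row 1: 10.0000x − 10.0000y = 20.0000  (c_2=96.0000)
row 2: 0.0000x + 10.0000y = 50.0000  (c_3=66.0000)
row 3: 20.0000x − 10.0000y = 90.0000  (c_4=26.0000)
Cramer on rows 1–2 → x = 7.0000, y = 5.0000
check cable 4: ‖A_4−P‖² = 74.0000 ≈ L_4² = 74.0000 ✓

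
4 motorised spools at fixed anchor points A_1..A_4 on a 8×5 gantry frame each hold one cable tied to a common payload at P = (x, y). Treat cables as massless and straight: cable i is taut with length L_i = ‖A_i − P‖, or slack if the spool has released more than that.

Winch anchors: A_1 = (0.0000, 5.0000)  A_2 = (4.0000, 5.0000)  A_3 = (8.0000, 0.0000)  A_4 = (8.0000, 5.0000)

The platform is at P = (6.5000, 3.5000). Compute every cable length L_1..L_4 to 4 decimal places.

cable 1: Δx=-6.5000, Δy=1.5000; L_1 = √(Δx²+Δy²) = 6.6708
cable 2: Δx=-2.5000, Δy=1.5000; L_2 = √(Δx²+Δy²) = 2.9155
cable 3: Δx=1.5000, Δy=-3.5000; L_3 = √(Δx²+Δy²) = 3.8079
cable 4: Δx=1.5000, Δy=1.5000; L_4 = √(Δx²+Δy²) = 2.1213

(6.6708, 2.9155, 3.8079, 2.1213)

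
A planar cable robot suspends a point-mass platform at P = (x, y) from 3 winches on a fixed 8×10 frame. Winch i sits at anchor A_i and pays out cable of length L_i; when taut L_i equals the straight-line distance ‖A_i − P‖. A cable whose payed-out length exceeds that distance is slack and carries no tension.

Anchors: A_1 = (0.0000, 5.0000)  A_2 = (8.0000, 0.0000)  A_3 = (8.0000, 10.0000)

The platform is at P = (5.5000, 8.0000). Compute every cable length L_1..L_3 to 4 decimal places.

cable 1: Δx=-5.5000, Δy=-3.0000; L_1 = √(Δx²+Δy²) = 6.2650
cable 2: Δx=2.5000, Δy=-8.0000; L_2 = √(Δx²+Δy²) = 8.3815
cable 3: Δx=2.5000, Δy=2.0000; L_3 = √(Δx²+Δy²) = 3.2016

(6.2650, 8.3815, 3.2016)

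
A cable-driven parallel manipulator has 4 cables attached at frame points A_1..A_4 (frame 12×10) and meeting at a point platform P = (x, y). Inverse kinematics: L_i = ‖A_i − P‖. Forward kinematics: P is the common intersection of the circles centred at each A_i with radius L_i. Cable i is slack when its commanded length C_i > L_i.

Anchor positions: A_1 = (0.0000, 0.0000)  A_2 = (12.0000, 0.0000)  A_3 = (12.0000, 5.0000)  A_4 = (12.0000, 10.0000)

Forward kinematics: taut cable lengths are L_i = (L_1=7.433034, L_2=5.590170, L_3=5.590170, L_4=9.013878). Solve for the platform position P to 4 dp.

each cable: (A_i−P)·(A_i−P) = L_i²; let k_i = ‖A_i‖²−L_i²
k_1 = 0.0000+0.0000−55.2500 = -55.2500
row 1: -24.0000x + 0.0000y = -168.0000  (k_2=112.7500)
row 2: -24.0000x − 10.0000y = -193.0000  (k_3=137.7500)
row 3: -24.0000x − 20.0000y = -218.0000  (k_4=162.7500)
Cramer on rows 1–2 → x = 7.0000, y = 2.5000
check cable 4: ‖A_4−P‖² = 81.2500 ≈ L_4² = 81.2500 ✓

(7.0000, 2.5000)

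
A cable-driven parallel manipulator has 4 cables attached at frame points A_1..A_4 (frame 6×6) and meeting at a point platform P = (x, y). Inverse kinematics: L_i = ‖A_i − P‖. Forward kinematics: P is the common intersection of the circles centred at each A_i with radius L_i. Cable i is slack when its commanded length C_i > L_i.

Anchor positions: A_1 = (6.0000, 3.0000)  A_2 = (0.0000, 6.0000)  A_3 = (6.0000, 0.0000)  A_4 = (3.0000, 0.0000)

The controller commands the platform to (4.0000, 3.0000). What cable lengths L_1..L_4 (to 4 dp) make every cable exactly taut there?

(2.0000, 5.0000, 3.6056, 3.1623)

L_1: Δ = A_1−P = (2.0000, 0.0000) → ‖Δ‖ = √4.0000 = 2.0000
L_2: Δ = A_2−P = (-4.0000, 3.0000) → ‖Δ‖ = √25.0000 = 5.0000
L_3: Δ = A_3−P = (2.0000, -3.0000) → ‖Δ‖ = √13.0000 = 3.6056
L_4: Δ = A_4−P = (-1.0000, -3.0000) → ‖Δ‖ = √10.0000 = 3.1623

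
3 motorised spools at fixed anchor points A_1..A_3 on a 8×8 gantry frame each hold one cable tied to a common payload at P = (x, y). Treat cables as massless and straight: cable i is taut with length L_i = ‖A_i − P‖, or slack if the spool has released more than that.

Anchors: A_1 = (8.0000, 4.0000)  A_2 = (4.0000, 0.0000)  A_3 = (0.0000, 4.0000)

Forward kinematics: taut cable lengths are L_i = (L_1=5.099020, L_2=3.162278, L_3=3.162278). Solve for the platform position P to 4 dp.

each cable: (A_i−P)·(A_i−P) = L_i²; let q_i = ‖A_i‖²−L_i²
q_1 = 64.0000+16.0000−26.0000 = 54.0000
row 1: 8.0000x + 8.0000y = 48.0000  (q_2=6.0000)
row 2: 16.0000x + 0.0000y = 48.0000  (q_3=6.0000)
Cramer on rows 1–2 → x = 3.0000, y = 3.0000

(3.0000, 3.0000)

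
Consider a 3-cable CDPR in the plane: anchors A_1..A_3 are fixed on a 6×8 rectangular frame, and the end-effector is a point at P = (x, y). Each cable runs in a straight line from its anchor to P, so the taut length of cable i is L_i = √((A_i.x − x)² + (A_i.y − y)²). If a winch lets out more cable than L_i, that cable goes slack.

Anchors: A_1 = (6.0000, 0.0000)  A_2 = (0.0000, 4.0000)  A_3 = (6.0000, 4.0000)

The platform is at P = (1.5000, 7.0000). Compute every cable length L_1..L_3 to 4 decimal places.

cable 1: Δx=4.5000, Δy=-7.0000; L_1 = √(Δx²+Δy²) = 8.3217
cable 2: Δx=-1.5000, Δy=-3.0000; L_2 = √(Δx²+Δy²) = 3.3541
cable 3: Δx=4.5000, Δy=-3.0000; L_3 = √(Δx²+Δy²) = 5.4083

(8.3217, 3.3541, 5.4083)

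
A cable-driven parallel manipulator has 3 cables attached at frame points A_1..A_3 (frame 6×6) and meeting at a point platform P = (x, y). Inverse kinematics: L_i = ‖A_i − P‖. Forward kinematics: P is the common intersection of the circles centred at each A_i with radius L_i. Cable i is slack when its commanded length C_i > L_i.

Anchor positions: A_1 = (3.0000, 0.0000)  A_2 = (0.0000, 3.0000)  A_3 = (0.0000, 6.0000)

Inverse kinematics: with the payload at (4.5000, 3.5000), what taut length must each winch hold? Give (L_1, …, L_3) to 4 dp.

(3.8079, 4.5277, 5.1478)

cable 1: Δx=-1.5000, Δy=-3.5000; L_1 = √(Δx²+Δy²) = 3.8079
cable 2: Δx=-4.5000, Δy=-0.5000; L_2 = √(Δx²+Δy²) = 4.5277
cable 3: Δx=-4.5000, Δy=2.5000; L_3 = √(Δx²+Δy²) = 5.1478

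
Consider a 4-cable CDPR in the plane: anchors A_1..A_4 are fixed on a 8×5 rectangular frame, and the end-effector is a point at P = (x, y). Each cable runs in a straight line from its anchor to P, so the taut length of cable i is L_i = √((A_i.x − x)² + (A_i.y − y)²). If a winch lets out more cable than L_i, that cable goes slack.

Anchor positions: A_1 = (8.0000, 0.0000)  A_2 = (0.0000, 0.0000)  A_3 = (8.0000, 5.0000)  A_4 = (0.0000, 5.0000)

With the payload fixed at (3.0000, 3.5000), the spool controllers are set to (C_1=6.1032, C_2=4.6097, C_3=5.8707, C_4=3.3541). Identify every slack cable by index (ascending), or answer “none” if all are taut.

cable 1: L_1 = ‖A_1−P‖ = 6.1033;  C_1 = 6.1032 → taut
cable 2: L_2 = ‖A_2−P‖ = 4.6098;  C_2 = 4.6097 → taut
cable 3: L_3 = ‖A_3−P‖ = 5.2202;  C_3 = 5.8707 → slack
cable 4: L_4 = ‖A_4−P‖ = 3.3541;  C_4 = 3.3541 → taut

3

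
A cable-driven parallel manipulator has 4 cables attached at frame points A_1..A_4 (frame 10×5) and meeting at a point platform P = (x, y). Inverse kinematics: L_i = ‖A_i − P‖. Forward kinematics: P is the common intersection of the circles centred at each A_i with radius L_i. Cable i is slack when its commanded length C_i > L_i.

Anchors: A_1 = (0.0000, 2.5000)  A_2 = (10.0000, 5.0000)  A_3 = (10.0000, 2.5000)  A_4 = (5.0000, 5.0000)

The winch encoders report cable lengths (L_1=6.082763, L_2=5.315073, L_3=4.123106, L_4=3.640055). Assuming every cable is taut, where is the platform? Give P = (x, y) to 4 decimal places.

each cable: (A_i−P)·(A_i−P) = L_i²; let q_i = ‖A_i‖²−L_i²
q_1 = 0.0000+6.2500−37.0000 = -30.7500
row 1: -20.0000x − 5.0000y = -127.5000  (q_2=96.7500)
row 2: -20.0000x + 0.0000y = -120.0000  (q_3=89.2500)
row 3: -10.0000x − 5.0000y = -67.5000  (q_4=36.7500)
Cramer on rows 1–2 → x = 6.0000, y = 1.5000
check cable 4: ‖A_4−P‖² = 13.2500 ≈ L_4² = 13.2500 ✓

(6.0000, 1.5000)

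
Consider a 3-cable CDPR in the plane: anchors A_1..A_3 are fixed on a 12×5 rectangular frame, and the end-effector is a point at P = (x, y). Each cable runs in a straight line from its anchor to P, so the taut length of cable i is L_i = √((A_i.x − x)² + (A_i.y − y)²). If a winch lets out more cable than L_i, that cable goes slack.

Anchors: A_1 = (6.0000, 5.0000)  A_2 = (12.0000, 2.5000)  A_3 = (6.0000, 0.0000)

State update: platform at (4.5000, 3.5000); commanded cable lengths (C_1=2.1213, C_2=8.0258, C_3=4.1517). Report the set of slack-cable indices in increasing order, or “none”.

2, 3

cable 1: L_1 = ‖A_1−P‖ = 2.1213;  C_1 = 2.1213 → taut
cable 2: L_2 = ‖A_2−P‖ = 7.5664;  C_2 = 8.0258 → slack
cable 3: L_3 = ‖A_3−P‖ = 3.8079;  C_3 = 4.1517 → slack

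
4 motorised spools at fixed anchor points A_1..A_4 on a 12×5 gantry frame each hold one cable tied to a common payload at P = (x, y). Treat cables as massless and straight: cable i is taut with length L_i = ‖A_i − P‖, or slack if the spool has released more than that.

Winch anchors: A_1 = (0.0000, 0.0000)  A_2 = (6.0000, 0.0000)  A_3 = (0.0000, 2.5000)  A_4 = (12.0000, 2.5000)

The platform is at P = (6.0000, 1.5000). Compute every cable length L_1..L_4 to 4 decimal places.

(6.1847, 1.5000, 6.0828, 6.0828)

L_1 = √((0.0000−6.0000)² + (0.0000−1.5000)²) = 6.1847
L_2 = √((6.0000−6.0000)² + (0.0000−1.5000)²) = 1.5000
L_3 = √((0.0000−6.0000)² + (2.5000−1.5000)²) = 6.0828
L_4 = √((12.0000−6.0000)² + (2.5000−1.5000)²) = 6.0828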